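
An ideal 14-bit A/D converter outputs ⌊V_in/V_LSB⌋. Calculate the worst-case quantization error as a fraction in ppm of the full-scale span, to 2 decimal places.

61.04 ppm

Truncating → worst-case error = 1 LSB = V_FS/2^14, so 1e+06/16384 = 61.0352 ppm of full scale.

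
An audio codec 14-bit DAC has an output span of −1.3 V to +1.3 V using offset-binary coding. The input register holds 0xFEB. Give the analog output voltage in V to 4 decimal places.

-0.6533 V

LSB = 2.6 V / 2^14 = 158.69 µV.
Code 0xFEB = 4075 decimal.
V_out = (−1.3) + 4075 × 0.000158691 V = -0.653333 V.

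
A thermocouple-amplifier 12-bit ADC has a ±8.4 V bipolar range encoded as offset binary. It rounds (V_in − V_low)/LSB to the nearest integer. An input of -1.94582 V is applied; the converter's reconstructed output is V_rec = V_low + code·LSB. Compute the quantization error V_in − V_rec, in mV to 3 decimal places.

LSB = 16.8/2^12 = 4.102 mV.
Scaled input = 1573.5906 LSBs, so code = 1574.
Code 1574 maps back to (−8.4) + 1574×0.00410156 V = -1.9441406 V.
Error = -1.94582 − (−1.9441406) = -0.00167938 V = -1.679 mV.

-1.679 mV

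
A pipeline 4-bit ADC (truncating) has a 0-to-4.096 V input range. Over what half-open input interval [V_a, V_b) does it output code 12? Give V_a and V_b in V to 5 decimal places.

[3.07200 V, 3.32800 V)

LSB = 4.096/2^4 = 256.000 mV.
V_a = V_low + 12·LSB = 3.072 V; V_b = V_low + 13·LSB = 3.328 V.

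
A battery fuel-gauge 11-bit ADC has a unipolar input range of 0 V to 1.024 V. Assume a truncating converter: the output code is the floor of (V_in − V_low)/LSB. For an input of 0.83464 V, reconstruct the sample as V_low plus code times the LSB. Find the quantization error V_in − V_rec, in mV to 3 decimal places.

0.140 mV

One LSB is 1.024 V / 2048 = 0.500 mV.
Scaled input = 1669.2800 LSBs, so code = 1669.
Code 1669 maps back to 0 + 1669×0.0005 V = 0.8345 V.
V_in − V_rec = 0.00014 V = 0.140 mV.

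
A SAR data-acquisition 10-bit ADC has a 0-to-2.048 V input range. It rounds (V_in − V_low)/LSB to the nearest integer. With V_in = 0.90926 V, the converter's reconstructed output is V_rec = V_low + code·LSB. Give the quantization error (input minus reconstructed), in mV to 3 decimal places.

-0.740 mV

LSB = 2.048/2^10 = 2.000 mV.
(0.90926 − 0)/0.002 = 454.6300; round gives code 455.
Reconstructed: 0.91 V.
Difference: -0.00074 V → -0.740 mV.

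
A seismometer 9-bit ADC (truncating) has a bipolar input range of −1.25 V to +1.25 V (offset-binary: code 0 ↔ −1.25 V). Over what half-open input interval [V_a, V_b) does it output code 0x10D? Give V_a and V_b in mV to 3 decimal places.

LSB = 2.5/2^9 = 4.883 mV.
Code 0x10D = 269 decimal.
V_a = V_low + 269·LSB = 0.0634766 V; V_b = V_low + 270·LSB = 0.0683594 V.

[63.477 mV, 68.359 mV)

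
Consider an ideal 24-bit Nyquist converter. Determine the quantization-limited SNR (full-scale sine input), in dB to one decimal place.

SNR ≈ 6.02·N + 1.76 dB = 6.02·24 + 1.76 = 146.24 dB.

146.2 dB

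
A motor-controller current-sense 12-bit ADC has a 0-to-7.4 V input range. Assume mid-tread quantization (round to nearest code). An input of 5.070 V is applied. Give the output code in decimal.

code 2806

With 4096 levels over 7.4 V, one step is 1.807 mV.
(V_in − V_low)/LSB = (5.070 − 0) / 0.00180664 = 2806.314.
Round → code 2806.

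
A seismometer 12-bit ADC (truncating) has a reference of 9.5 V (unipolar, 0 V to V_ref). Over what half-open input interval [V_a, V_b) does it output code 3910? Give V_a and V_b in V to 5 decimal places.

[9.06860 V, 9.07092 V)

LSB = 9.5/2^12 = 2.319 mV.
V_a = V_low + 3910·LSB = 9.0686 V; V_b = V_low + 3911·LSB = 9.07092 V.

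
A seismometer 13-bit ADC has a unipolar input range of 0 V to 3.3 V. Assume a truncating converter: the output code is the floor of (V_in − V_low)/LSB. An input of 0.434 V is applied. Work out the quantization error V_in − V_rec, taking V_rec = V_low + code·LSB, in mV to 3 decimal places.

0.150 mV

LSB = 3.3/2^13 = 402.83 µV.
Scaled input = 1077.3721 LSBs, so code = 1077.
Code 1077 maps back to 0 + 1077×0.000402832 V = 0.4338501 V.
Error = 0.434 − 0.4338501 = 0.000149902 V = 0.150 mV.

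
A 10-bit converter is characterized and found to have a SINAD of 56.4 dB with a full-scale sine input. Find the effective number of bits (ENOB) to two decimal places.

ENOB = (SINAD − 1.76) / 6.02 = (56.4 − 1.76)/6.02 = 9.076.

9.08 bits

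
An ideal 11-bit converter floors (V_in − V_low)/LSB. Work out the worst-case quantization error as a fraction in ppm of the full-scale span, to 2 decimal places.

Truncating → worst-case error = 1 LSB = V_FS/2^11, so 1e+06/2048 = 488.281 ppm of full scale.

488.28 ppm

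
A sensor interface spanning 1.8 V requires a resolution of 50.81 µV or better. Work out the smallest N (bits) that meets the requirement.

16 bits

Number of steps required ≥ 1.8 V / 50.81 µV = 35426.10.
Need 2^N ≥ 35426.10; 2^15 = 32768, 2^16 = 65536.
Minimum N = 16.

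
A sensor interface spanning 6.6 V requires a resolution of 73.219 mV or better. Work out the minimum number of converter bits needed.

Number of steps required ≥ 6.6 V / 73.219 mV = 90.14.
Need 2^N ≥ 90.14; 2^6 = 64, 2^7 = 128.
Minimum N = 7.

7 bits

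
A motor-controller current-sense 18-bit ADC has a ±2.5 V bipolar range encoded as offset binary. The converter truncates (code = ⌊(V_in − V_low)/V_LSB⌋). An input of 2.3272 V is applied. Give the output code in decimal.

Full-scale span = 5 V; LSB = 5/2^18 = 19.07 µV.
(2.3272 − (−2.5)) / 1.90735e-05 = 253084.303 LSBs.
⌊·⌋(253084.303) = 253084.

code 253084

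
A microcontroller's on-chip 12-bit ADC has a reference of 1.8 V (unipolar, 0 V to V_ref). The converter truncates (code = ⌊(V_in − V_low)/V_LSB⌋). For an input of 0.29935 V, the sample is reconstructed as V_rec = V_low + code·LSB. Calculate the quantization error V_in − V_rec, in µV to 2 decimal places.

One LSB is 1.8 V / 4096 = 439.45 µV.
(0.29935 − 0)/0.000439453 = 681.1876; ⌊·⌋ gives code 681.
V_rec = 0 + 681·0.000439453 = 0.29926758 V.
V_in − V_rec = 8.24219e-05 V = 82.42 µV.

82.42 µV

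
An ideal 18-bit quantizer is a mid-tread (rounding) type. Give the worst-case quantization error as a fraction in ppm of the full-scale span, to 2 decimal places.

1.91 ppm

Rounding → worst-case error = ½ LSB = V_FS/2^19, so 1e+06/524288 = 1.90735 ppm of full scale.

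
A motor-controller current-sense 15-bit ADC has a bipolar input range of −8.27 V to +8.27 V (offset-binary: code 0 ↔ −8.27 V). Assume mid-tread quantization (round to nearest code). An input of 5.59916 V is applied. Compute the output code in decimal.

code 27477

LSB = 16.54 V / 32768 = 0.505 mV.
(5.59916 − (−8.27)) / 0.000504761 = 27476.701 LSBs.
round(27476.701) = 27477.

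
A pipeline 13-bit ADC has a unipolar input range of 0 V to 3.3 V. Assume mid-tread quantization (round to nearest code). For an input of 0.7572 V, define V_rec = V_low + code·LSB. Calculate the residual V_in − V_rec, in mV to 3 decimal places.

-0.124 mV

LSB = 3.3/2^13 = 402.83 µV.
(V_in − V_low)/LSB = (0.7572 − 0)/0.000402832 = 1879.6916 → code 1880 (round).
V_rec = 0 + 1880·0.000402832 = 0.75732422 V.
V_in − V_rec = -0.000124219 V = -0.124 mV.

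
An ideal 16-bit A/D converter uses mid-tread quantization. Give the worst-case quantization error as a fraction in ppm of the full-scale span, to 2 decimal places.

7.63 ppm

Rounding → worst-case error = ½ LSB = V_FS/2^17, so 1e+06/131072 = 7.62939 ppm of full scale.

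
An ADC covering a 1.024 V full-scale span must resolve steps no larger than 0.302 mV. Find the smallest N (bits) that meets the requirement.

12 bits

Number of steps required ≥ 1.024 V / 0.302 mV = 3390.73.
Need 2^N ≥ 3390.73; 2^11 = 2048, 2^12 = 4096.
Minimum N = 12.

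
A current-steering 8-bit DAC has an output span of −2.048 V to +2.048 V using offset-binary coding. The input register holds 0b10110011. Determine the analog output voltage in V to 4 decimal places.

LSB = 4.096 V / 2^8 = 16.000 mV.
Code 0b10110011 = 179 decimal.
V_out = (−2.048) + 179 × 0.016 V = 0.816 V.

0.8160 V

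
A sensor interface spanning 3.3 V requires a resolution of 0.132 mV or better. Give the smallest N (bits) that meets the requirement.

Number of steps required ≥ 3.3 V / 0.132 mV = 25000.00.
Need 2^N ≥ 25000.00; 2^14 = 16384, 2^15 = 32768.
Minimum N = 15.

15 bits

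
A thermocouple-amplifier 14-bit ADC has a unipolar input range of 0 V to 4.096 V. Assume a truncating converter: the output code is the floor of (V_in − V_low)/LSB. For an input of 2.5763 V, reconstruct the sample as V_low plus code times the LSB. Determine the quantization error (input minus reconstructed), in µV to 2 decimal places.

One LSB is 4.096 V / 16384 = 250.00 µV.
(V_in − V_low)/LSB = (2.5763 − 0)/0.00025 = 10305.2000 → code 10305 (floor).
V_rec = 0 + 10305·0.00025 = 2.57625 V.
V_in − V_rec = 5e-05 V = 50.00 µV.

50.00 µV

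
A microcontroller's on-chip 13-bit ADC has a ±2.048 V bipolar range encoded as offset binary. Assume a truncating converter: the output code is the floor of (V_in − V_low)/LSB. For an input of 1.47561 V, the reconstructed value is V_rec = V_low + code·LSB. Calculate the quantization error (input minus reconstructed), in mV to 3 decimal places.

0.110 mV

One LSB is 4.096 V / 8192 = 0.500 mV.
(1.47561 − (−2.048))/0.0005 = 7047.2200; ⌊·⌋ gives code 7047.
Code 7047 maps back to (−2.048) + 7047×0.0005 V = 1.4755 V.
V_in − V_rec = 0.00011 V = 0.110 mV.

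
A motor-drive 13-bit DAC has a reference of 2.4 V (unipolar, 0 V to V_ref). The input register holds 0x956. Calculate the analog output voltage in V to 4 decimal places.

LSB = 2.4 V / 2^13 = 292.97 µV.
Code 0x956 = 2390 decimal.
V_out = 0 + 2390 × 0.000292969 V = 0.700195 V.

0.7002 V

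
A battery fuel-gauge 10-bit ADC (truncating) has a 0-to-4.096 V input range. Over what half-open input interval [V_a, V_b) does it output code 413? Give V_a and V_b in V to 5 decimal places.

LSB = 4.096/2^10 = 4.000 mV.
V_a = V_low + 413·LSB = 1.652 V; V_b = V_low + 414·LSB = 1.656 V.

[1.65200 V, 1.65600 V)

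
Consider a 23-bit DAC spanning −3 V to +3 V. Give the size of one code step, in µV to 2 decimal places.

Full-scale span = 6 V.
LSB = 6 / 2^23 = 6 / 8388608 = 7.15256e-07 V = 0.72 µV.

0.72 µV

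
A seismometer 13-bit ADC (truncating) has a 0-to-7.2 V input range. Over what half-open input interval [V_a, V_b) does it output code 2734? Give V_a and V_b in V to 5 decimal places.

LSB = 7.2/2^13 = 0.879 mV.
V_a = V_low + 2734·LSB = 2.40293 V; V_b = V_low + 2735·LSB = 2.40381 V.

[2.40293 V, 2.40381 V)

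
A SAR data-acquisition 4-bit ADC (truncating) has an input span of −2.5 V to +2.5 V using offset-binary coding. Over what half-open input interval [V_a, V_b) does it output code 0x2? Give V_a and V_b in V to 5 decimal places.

LSB = 5/2^4 = 312.500 mV.
Code 0x2 = 2 decimal.
V_a = V_low + 2·LSB = -1.875 V; V_b = V_low + 3·LSB = -1.5625 V.

[-1.87500 V, -1.56250 V)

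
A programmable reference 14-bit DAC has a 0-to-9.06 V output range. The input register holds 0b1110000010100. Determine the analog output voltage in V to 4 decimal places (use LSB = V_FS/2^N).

3.9748 V

LSB = 9.06 V / 2^14 = 0.553 mV.
Code 0b1110000010100 = 7188 decimal.
V_out = 0 + 7188 × 0.000552979 V = 3.97481 V.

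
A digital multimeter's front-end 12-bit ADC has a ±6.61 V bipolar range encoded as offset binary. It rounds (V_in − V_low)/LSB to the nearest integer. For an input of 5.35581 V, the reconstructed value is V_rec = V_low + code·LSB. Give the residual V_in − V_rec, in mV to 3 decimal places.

1.323 mV

LSB = 13.22/2^12 = 3.228 mV.
(V_in − V_low)/LSB = (5.35581 − (−6.61))/0.00322754 = 3707.4098 → code 3707 (round).
Code 3707 maps back to (−6.61) + 3707×0.00322754 V = 5.3544873 V.
V_in − V_rec = 0.0013227 V = 1.323 mV.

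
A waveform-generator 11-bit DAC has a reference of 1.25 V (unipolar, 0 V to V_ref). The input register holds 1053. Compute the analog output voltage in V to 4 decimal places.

LSB = 1.25 V / 2^11 = 0.610 mV.
V_out = 0 + 1053 × 0.000610352 V = 0.6427 V.

0.6427 V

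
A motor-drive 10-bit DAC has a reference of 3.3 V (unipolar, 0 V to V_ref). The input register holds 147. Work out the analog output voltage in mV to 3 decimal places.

473.730 mV

LSB = 3.3 V / 2^10 = 3.223 mV.
V_out = 0 + 147 × 0.00322266 V = 0.47373 V.
= 473.730 mV.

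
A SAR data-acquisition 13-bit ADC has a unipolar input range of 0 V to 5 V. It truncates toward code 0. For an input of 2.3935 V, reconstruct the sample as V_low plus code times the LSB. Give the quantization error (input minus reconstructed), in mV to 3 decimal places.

0.312 mV

Step size: 5 V ÷ 2^13 = 0.610 mV.
(2.3935 − 0)/0.000610352 = 3921.5104; ⌊·⌋ gives code 3921.
V_rec = 0 + 3921·0.000610352 = 2.3931885 V.
Difference: 0.000311523 V → 0.312 mV.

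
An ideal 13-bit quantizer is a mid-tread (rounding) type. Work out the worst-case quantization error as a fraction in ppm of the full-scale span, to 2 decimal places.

61.04 ppm

Rounding → worst-case error = ½ LSB = V_FS/2^14, so 1e+06/16384 = 61.0352 ppm of full scale.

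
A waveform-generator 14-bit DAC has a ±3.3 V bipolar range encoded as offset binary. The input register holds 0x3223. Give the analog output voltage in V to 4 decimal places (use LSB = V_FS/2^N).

LSB = 6.6 V / 2^14 = 402.83 µV.
Code 0x3223 = 12835 decimal.
V_out = (−3.3) + 12835 × 0.000402832 V = 1.87035 V.

1.8703 V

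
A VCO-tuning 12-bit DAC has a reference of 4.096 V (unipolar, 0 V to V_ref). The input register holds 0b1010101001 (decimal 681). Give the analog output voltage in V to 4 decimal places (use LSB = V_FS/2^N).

LSB = 4.096 V / 2^12 = 1.000 mV.
Code 0b1010101001 = 681 decimal.
V_out = 0 + 681 × 0.001 V = 0.681 V.

0.6810 V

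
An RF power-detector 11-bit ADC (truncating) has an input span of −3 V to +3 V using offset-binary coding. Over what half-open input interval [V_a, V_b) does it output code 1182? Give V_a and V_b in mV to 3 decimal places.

[462.891 mV, 465.820 mV)

LSB = 6/2^11 = 2.930 mV.
V_a = V_low + 1182·LSB = 0.462891 V; V_b = V_low + 1183·LSB = 0.46582 V.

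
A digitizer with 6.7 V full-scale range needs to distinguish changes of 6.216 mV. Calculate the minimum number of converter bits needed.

11 bits

Number of steps required ≥ 6.7 V / 6.216 mV = 1077.86.
Need 2^N ≥ 1077.86; 2^10 = 1024, 2^11 = 2048.
Minimum N = 11.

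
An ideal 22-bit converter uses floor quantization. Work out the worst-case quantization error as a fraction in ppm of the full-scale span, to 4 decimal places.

Truncating → worst-case error = 1 LSB = V_FS/2^22, so 1e+06/4194304 = 0.238419 ppm of full scale.

0.2384 ppm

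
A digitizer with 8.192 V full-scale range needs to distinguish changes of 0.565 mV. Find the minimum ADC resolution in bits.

14 bits

Number of steps required ≥ 8.192 V / 0.565 mV = 14499.12.
Need 2^N ≥ 14499.12; 2^13 = 8192, 2^14 = 16384.
Minimum N = 14.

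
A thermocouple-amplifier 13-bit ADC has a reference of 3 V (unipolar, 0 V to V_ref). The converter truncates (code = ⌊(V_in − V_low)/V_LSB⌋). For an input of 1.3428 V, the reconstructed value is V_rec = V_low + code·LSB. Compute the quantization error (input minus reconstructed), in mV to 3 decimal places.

LSB = 3/2^13 = 366.21 µV.
Scaled input = 3666.7392 LSBs, so code = 3666.
Reconstructed: 1.3425293 V.
Error = 1.3428 − 1.3425293 = 0.000270703 V = 0.271 mV.

0.271 mV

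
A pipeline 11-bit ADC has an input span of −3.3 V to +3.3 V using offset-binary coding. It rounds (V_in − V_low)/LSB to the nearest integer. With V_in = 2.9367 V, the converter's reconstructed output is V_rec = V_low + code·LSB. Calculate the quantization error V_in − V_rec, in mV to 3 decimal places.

0.860 mV

One LSB is 6.6 V / 2048 = 3.223 mV.
(2.9367 − (−3.3))/0.00322266 = 1935.2669; round gives code 1935.
V_rec = (−3.3) + 1935·0.00322266 = 2.9358398 V.
V_in − V_rec = 0.000860156 V = 0.860 mV.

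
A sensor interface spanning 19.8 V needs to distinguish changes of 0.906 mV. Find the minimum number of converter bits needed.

15 bits

Number of steps required ≥ 19.8 V / 0.906 mV = 21854.30.
Need 2^N ≥ 21854.30; 2^14 = 16384, 2^15 = 32768.
Minimum N = 15.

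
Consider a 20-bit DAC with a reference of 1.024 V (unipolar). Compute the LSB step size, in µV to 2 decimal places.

Full-scale span = 1.024 V.
LSB = 1.024 / 2^20 = 1.024 / 1048576 = 9.76563e-07 V = 0.98 µV.

0.98 µV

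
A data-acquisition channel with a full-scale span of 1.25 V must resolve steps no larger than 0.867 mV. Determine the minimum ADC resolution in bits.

11 bits

Number of steps required ≥ 1.25 V / 0.867 mV = 1441.75.
Need 2^N ≥ 1441.75; 2^10 = 1024, 2^11 = 2048.
Minimum N = 11.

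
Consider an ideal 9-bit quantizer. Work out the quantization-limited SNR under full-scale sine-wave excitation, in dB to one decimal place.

SNR ≈ 6.02·N + 1.76 dB = 6.02·9 + 1.76 = 55.94 dB.

55.9 dB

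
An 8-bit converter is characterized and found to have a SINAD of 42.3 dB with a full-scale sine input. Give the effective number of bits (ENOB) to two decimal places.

ENOB = (SINAD − 1.76) / 6.02 = (42.3 − 1.76)/6.02 = 6.734.

6.73 bits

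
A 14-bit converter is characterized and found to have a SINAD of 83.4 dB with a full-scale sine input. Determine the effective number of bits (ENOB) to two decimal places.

13.56 bits

ENOB = (SINAD − 1.76) / 6.02 = (83.4 − 1.76)/6.02 = 13.561.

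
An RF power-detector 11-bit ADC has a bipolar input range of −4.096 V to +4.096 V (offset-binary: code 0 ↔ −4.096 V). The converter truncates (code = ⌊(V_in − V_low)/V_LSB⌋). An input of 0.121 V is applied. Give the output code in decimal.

code 1054

With 2048 levels over 8.192 V, one step is 4.000 mV.
(V_in − V_low)/LSB = (0.121 − (−4.096)) / 0.004 = 1054.250.
So the output code is 1054.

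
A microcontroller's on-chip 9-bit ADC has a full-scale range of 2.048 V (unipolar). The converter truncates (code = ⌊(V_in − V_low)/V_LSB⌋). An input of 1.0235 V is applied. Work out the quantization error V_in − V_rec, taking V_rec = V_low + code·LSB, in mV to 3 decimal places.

3.500 mV

One LSB is 2.048 V / 512 = 4.000 mV.
(1.0235 − 0)/0.004 = 255.8750; ⌊·⌋ gives code 255.
Code 255 maps back to 0 + 255×0.004 V = 1.02 V.
Error = 1.0235 − 1.02 = 0.0035 V = 3.500 mV.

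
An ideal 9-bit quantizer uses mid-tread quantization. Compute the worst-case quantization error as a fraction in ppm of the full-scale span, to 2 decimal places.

976.56 ppm

Rounding → worst-case error = ½ LSB = V_FS/2^10, so 1e+06/1024 = 976.562 ppm of full scale.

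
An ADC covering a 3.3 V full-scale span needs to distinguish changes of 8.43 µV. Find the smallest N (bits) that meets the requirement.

Number of steps required ≥ 3.3 V / 8.43 µV = 391459.07.
Need 2^N ≥ 391459.07; 2^18 = 262144, 2^19 = 524288.
Minimum N = 19.

19 bits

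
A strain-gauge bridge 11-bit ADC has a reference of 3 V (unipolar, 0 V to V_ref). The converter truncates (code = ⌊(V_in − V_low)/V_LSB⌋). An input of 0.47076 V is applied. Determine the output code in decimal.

code 321

With 2048 levels over 3 V, one step is 1.465 mV.
Input sits at 321.372 steps above V_low.
So the output code is 321.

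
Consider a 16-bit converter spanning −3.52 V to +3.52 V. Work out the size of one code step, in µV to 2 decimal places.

107.42 µV

Full-scale span = 7.04 V.
LSB = 7.04 / 2^16 = 7.04 / 65536 = 0.000107422 V = 107.42 µV.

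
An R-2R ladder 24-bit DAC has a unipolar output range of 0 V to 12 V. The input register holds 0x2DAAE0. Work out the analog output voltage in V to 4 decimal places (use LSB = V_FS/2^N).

2.1407 V

LSB = 12 V / 2^24 = 0.72 µV.
Code 0x2DAAE0 = 2992864 decimal.
V_out = 0 + 2992864 × 7.15256e-07 V = 2.14066 V.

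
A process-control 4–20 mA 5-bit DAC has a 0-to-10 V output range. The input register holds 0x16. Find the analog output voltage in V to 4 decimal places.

LSB = 10 V / 2^5 = 312.500 mV.
Code 0x16 = 22 decimal.
V_out = 0 + 22 × 0.3125 V = 6.875 V.

6.8750 V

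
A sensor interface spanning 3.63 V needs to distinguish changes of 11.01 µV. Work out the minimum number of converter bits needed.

Number of steps required ≥ 3.63 V / 11.01 µV = 329700.27.
Need 2^N ≥ 329700.27; 2^18 = 262144, 2^19 = 524288.
Minimum N = 19.

19 bits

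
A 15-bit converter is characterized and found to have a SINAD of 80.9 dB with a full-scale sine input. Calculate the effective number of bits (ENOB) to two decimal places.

ENOB = (SINAD − 1.76) / 6.02 = (80.9 − 1.76)/6.02 = 13.146.

13.15 bits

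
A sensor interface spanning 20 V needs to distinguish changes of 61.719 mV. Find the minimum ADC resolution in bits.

9 bits

Number of steps required ≥ 20 V / 61.719 mV = 324.05.
Need 2^N ≥ 324.05; 2^8 = 256, 2^9 = 512.
Minimum N = 9.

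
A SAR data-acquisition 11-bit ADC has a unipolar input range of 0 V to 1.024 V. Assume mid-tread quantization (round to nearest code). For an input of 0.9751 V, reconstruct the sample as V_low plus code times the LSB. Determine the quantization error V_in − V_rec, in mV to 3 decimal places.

0.100 mV

One LSB is 1.024 V / 2048 = 0.500 mV.
Scaled input = 1950.2000 LSBs, so code = 1950.
V_rec = 0 + 1950·0.0005 = 0.975 V.
V_in − V_rec = 0.0001 V = 0.100 mV.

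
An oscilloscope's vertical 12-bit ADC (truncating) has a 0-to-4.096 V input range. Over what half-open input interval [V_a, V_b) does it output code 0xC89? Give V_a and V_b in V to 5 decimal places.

[3.20900 V, 3.21000 V)

LSB = 4.096/2^12 = 1.000 mV.
Code 0xC89 = 3209 decimal.
V_a = V_low + 3209·LSB = 3.209 V; V_b = V_low + 3210·LSB = 3.21 V.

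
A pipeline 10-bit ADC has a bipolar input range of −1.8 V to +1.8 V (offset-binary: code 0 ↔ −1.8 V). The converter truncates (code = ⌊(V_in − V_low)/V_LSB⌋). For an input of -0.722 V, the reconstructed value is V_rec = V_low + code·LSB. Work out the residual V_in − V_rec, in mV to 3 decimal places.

Step size: 3.6 V ÷ 2^10 = 3.516 mV.
(V_in − V_low)/LSB = (-0.722 − (−1.8))/0.00351563 = 306.6311 → code 306 (floor).
V_rec = (−1.8) + 306·0.00351563 = -0.72421875 V.
Error = -0.722 − (−0.72421875) = 0.00221875 V = 2.219 mV.

2.219 mV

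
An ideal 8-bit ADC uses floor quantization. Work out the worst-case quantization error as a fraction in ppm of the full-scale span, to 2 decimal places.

Truncating → worst-case error = 1 LSB = V_FS/2^8, so 1e+06/256 = 3906.25 ppm of full scale.

3906.25 ppm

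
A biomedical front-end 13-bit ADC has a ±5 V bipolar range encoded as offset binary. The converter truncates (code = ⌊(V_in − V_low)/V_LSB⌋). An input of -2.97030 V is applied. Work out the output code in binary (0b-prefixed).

With 8192 levels over 10 V, one step is 1.221 mV.
(V_in − V_low)/LSB = (-2.97030 − (−5)) / 0.0012207 = 1662.730.
Floor → code 1662.
In binary (0b-prefixed): 0b11001111110.

code 0b11001111110 (decimal 1662)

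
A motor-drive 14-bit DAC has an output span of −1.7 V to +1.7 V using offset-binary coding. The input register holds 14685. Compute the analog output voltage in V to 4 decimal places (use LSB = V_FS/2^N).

1.3474 V

LSB = 3.4 V / 2^14 = 207.52 µV.
V_out = (−1.7) + 14685 × 0.00020752 V = 1.34742 V.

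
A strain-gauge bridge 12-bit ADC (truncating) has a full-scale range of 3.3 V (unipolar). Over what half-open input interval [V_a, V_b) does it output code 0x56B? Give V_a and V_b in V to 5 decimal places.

LSB = 3.3/2^12 = 0.806 mV.
Code 0x56B = 1387 decimal.
V_a = V_low + 1387·LSB = 1.11746 V; V_b = V_low + 1388·LSB = 1.11826 V.

[1.11746 V, 1.11826 V)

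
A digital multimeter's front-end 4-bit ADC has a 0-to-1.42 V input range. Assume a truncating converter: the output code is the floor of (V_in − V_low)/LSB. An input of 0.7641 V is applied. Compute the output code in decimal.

With 16 levels over 1.42 V, one step is 88.750 mV.
(0.7641 − 0) / 0.08875 = 8.610 LSBs.
Floor → code 8.

code 8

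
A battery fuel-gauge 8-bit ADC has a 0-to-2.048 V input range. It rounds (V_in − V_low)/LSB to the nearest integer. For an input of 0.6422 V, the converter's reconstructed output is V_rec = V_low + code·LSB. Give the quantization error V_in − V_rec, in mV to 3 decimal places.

2.200 mV

One LSB is 2.048 V / 256 = 8.000 mV.
(V_in − V_low)/LSB = (0.6422 − 0)/0.008 = 80.2750 → code 80 (round).
Code 80 maps back to 0 + 80×0.008 V = 0.64 V.
V_in − V_rec = 0.0022 V = 2.200 mV.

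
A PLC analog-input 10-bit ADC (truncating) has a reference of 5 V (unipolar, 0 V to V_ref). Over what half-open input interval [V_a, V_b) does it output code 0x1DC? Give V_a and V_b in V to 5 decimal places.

LSB = 5/2^10 = 4.883 mV.
Code 0x1DC = 476 decimal.
V_a = V_low + 476·LSB = 2.32422 V; V_b = V_low + 477·LSB = 2.3291 V.

[2.32422 V, 2.32910 V)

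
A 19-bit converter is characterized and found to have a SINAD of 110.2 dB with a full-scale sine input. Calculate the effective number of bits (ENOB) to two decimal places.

18.01 bits

ENOB = (SINAD − 1.76) / 6.02 = (110.2 − 1.76)/6.02 = 18.013.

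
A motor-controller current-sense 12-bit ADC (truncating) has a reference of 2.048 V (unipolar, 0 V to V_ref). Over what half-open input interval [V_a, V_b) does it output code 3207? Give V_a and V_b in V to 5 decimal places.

[1.60350 V, 1.60400 V)

LSB = 2.048/2^12 = 0.500 mV.
V_a = V_low + 3207·LSB = 1.6035 V; V_b = V_low + 3208·LSB = 1.604 V.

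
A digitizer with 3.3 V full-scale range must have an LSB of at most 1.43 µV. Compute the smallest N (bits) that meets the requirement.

22 bits

Number of steps required ≥ 3.3 V / 1.43 µV = 2307692.31.
Need 2^N ≥ 2307692.31; 2^21 = 2097152, 2^22 = 4194304.
Minimum N = 22.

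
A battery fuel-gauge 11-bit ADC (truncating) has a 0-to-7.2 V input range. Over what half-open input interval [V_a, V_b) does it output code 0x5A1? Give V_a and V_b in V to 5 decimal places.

[5.06602 V, 5.06953 V)

LSB = 7.2/2^11 = 3.516 mV.
Code 0x5A1 = 1441 decimal.
V_a = V_low + 1441·LSB = 5.06602 V; V_b = V_low + 1442·LSB = 5.06953 V.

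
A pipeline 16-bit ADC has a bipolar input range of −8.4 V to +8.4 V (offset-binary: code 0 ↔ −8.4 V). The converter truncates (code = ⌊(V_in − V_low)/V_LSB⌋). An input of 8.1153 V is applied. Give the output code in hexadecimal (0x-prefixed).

code 0xFBA9 (decimal 64425)

LSB = 16.8 V / 65536 = 256.35 µV.
(V_in − V_low)/LSB = (8.1153 − (−8.4)) / 0.000256348 = 64425.399.
So the output code is 64425.
In hexadecimal (0x-prefixed): 0xFBA9.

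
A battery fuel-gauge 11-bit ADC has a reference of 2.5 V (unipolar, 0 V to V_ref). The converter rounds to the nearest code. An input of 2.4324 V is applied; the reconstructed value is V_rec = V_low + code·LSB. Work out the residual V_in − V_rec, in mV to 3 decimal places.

-0.461 mV

One LSB is 2.5 V / 2048 = 1.221 mV.
Scaled input = 1992.6221 LSBs, so code = 1993.
Reconstructed: 2.4328613 V.
Difference: -0.000461328 V → -0.461 mV.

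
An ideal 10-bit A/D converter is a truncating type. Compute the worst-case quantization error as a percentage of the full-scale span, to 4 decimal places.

0.0977 %

Truncating → worst-case error = 1 LSB = V_FS/2^10, so 100/1024 = 0.0976562 % of full scale.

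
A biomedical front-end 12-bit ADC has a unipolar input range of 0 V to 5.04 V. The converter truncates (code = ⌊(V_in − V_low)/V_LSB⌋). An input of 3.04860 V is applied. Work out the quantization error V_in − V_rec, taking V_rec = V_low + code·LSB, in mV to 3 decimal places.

One LSB is 5.04 V / 4096 = 1.230 mV.
Scaled input = 2477.5924 LSBs, so code = 2477.
Code 2477 maps back to 0 + 2477×0.00123047 V = 3.0478711 V.
Error = 3.04860 − 3.0478711 = 0.000728906 V = 0.729 mV.

0.729 mV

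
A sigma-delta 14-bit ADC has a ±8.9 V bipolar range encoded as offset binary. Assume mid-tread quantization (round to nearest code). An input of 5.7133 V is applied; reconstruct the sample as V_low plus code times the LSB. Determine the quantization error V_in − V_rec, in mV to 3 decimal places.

One LSB is 17.8 V / 16384 = 1.086 mV.
(V_in − V_low)/LSB = (5.7133 − (−8.9))/0.00108643 = 13450.8038 → code 13451 (round).
Reconstructed: 5.7135132 V.
Difference: -0.000213184 V → -0.213 mV.

-0.213 mV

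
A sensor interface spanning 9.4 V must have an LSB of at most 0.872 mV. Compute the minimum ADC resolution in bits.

14 bits

Number of steps required ≥ 9.4 V / 0.872 mV = 10779.82.
Need 2^N ≥ 10779.82; 2^13 = 8192, 2^14 = 16384.
Minimum N = 14.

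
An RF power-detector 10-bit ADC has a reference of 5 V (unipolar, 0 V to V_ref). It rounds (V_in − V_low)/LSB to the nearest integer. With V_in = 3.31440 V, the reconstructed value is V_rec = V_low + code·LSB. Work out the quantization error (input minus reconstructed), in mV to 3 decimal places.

-1.030 mV

One LSB is 5 V / 1024 = 4.883 mV.
(3.31440 − 0)/0.00488281 = 678.7891; round gives code 679.
Code 679 maps back to 0 + 679×0.00488281 V = 3.3154297 V.
Error = 3.31440 − 3.3154297 = -0.00102969 V = -1.030 mV.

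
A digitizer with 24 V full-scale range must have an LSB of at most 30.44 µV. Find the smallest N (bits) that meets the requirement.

20 bits

Number of steps required ≥ 24 V / 30.44 µV = 788436.27.
Need 2^N ≥ 788436.27; 2^19 = 524288, 2^20 = 1048576.
Minimum N = 20.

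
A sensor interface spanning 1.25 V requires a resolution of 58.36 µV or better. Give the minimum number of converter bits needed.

Number of steps required ≥ 1.25 V / 58.36 µV = 21418.78.
Need 2^N ≥ 21418.78; 2^14 = 16384, 2^15 = 32768.
Minimum N = 15.

15 bits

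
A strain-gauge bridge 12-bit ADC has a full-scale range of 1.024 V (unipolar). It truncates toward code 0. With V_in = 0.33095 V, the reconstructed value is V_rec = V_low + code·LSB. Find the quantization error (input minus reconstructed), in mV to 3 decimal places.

0.200 mV

Step size: 1.024 V ÷ 2^12 = 250.00 µV.
(0.33095 − 0)/0.00025 = 1323.8000; ⌊·⌋ gives code 1323.
Code 1323 maps back to 0 + 1323×0.00025 V = 0.33075 V.
Difference: 0.0002 V → 0.200 mV.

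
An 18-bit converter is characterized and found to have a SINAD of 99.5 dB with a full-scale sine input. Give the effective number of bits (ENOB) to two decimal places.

ENOB = (SINAD − 1.76) / 6.02 = (99.5 − 1.76)/6.02 = 16.236.

16.24 bits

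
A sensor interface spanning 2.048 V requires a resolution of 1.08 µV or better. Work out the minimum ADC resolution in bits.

21 bits

Number of steps required ≥ 2.048 V / 1.08 µV = 1896296.30.
Need 2^N ≥ 1896296.30; 2^20 = 1048576, 2^21 = 2097152.
Minimum N = 21.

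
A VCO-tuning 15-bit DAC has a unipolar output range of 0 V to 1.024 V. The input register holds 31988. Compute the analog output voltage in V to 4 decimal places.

LSB = 1.024 V / 2^15 = 31.25 µV.
V_out = 0 + 31988 × 3.125e-05 V = 0.999625 V.

0.9996 V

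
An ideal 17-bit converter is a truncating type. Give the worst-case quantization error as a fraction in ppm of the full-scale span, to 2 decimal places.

7.63 ppm

Truncating → worst-case error = 1 LSB = V_FS/2^17, so 1e+06/131072 = 7.62939 ppm of full scale.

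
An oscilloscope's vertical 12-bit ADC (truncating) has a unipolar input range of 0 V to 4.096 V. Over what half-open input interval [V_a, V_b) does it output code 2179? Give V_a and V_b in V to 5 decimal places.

[2.17900 V, 2.18000 V)

LSB = 4.096/2^12 = 1.000 mV.
V_a = V_low + 2179·LSB = 2.179 V; V_b = V_low + 2180·LSB = 2.18 V.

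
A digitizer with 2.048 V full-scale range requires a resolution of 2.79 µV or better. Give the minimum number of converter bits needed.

Number of steps required ≥ 2.048 V / 2.79 µV = 734050.18.
Need 2^N ≥ 734050.18; 2^19 = 524288, 2^20 = 1048576.
Minimum N = 20.

20 bits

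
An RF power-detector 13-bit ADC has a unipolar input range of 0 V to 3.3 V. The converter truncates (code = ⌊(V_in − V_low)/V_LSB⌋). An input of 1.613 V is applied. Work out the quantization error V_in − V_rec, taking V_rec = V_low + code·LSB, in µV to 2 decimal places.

LSB = 3.3/2^13 = 402.83 µV.
Scaled input = 4004.1503 LSBs, so code = 4004.
V_rec = 0 + 4004·0.000402832 = 1.6129395 V.
Error = 1.613 − 1.6129395 = 6.05469e-05 V = 60.55 µV.

60.55 µV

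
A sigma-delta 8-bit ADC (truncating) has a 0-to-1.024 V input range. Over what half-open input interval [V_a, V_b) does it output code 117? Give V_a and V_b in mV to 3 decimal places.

[468.000 mV, 472.000 mV)

LSB = 1.024/2^8 = 4.000 mV.
V_a = V_low + 117·LSB = 0.468 V; V_b = V_low + 118·LSB = 0.472 V.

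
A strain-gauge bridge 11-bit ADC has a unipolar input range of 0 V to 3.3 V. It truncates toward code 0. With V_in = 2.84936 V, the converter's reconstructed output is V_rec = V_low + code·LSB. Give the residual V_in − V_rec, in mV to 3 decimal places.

One LSB is 3.3 V / 2048 = 1.611 mV.
Scaled input = 1768.3301 LSBs, so code = 1768.
V_rec = 0 + 1768·0.00161133 = 2.8488281 V.
Error = 2.84936 − 2.8488281 = 0.000531875 V = 0.532 mV.

0.532 mV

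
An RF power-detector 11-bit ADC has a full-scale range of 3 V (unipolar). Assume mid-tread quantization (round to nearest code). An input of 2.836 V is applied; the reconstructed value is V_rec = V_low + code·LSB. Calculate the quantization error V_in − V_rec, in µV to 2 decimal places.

62.50 µV

LSB = 3/2^11 = 1.465 mV.
Scaled input = 1936.0427 LSBs, so code = 1936.
Code 1936 maps back to 0 + 1936×0.00146484 V = 2.8359375 V.
Difference: 6.25e-05 V → 62.50 µV.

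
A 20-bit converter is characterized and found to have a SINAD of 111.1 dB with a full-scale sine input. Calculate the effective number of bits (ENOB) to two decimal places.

18.16 bits

ENOB = (SINAD − 1.76) / 6.02 = (111.1 − 1.76)/6.02 = 18.163.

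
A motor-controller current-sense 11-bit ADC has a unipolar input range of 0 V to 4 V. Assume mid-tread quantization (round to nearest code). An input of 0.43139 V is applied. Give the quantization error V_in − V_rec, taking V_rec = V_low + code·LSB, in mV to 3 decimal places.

LSB = 4/2^11 = 1.953 mV.
(0.43139 − 0)/0.00195312 = 220.8717; round gives code 221.
Reconstructed: 0.43164062 V.
V_in − V_rec = -0.000250625 V = -0.251 mV.

-0.251 mV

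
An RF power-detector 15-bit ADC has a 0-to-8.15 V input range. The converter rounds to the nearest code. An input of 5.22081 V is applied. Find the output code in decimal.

code 20991

Full-scale span = 8.15 V; LSB = 8.15/2^15 = 248.72 µV.
(5.22081 − 0) / 0.000248718 = 20990.859 LSBs.
So the output code is 20991.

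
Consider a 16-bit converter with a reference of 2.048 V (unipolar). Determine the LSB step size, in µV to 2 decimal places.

Full-scale span = 2.048 V.
LSB = 2.048 / 2^16 = 2.048 / 65536 = 3.125e-05 V = 31.25 µV.

31.25 µV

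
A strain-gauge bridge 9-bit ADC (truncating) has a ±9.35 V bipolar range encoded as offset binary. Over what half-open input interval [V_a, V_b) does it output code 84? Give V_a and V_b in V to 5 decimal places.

[-6.28203 V, -6.24551 V)

LSB = 18.7/2^9 = 36.523 mV.
V_a = V_low + 84·LSB = -6.28203 V; V_b = V_low + 85·LSB = -6.24551 V.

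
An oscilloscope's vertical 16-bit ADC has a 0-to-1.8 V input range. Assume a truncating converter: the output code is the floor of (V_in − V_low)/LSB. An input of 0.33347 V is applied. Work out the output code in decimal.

code 12141

With 65536 levels over 1.8 V, one step is 27.47 µV.
(V_in − V_low)/LSB = (0.33347 − 0) / 2.74658e-05 = 12141.272.
Floor → code 12141.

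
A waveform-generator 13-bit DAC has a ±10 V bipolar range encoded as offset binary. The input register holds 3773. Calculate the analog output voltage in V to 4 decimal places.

LSB = 20 V / 2^13 = 2.441 mV.
V_out = (−10) + 3773 × 0.00244141 V = -0.788574 V.

-0.7886 V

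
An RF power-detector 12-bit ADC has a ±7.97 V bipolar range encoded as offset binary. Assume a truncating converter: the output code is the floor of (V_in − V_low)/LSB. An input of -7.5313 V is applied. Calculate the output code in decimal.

code 112

Full-scale span = 15.94 V; LSB = 15.94/2^12 = 3.892 mV.
Input sits at 112.730 steps above V_low.
Floor → code 112.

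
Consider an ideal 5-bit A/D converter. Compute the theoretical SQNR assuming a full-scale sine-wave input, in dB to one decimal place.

31.9 dB

SNR ≈ 6.02·N + 1.76 dB = 6.02·5 + 1.76 = 31.86 dB.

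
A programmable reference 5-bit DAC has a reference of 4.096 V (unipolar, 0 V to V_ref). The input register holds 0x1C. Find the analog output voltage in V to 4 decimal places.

3.5840 V

LSB = 4.096 V / 2^5 = 128.000 mV.
Code 0x1C = 28 decimal.
V_out = 0 + 28 × 0.128 V = 3.584 V.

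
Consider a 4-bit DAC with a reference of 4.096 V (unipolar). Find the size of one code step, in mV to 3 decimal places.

Full-scale span = 4.096 V.
LSB = 4.096 / 2^4 = 4.096 / 16 = 0.256 V = 256.000 mV.

256.000 mV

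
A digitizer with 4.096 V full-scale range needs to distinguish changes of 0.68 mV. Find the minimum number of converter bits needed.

13 bits

Number of steps required ≥ 4.096 V / 0.68 mV = 6023.53.
Need 2^N ≥ 6023.53; 2^12 = 4096, 2^13 = 8192.
Minimum N = 13.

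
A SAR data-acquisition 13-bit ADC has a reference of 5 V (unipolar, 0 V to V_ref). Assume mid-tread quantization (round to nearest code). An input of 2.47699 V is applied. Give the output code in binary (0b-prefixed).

code 0b111111011010 (decimal 4058)

LSB = 5 V / 8192 = 0.610 mV.
Input sits at 4058.300 steps above V_low.
round(4058.300) = 4058.
In binary (0b-prefixed): 0b111111011010.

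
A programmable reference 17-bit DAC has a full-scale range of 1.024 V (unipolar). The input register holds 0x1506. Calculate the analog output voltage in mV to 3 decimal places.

LSB = 1.024 V / 2^17 = 7.81 µV.
Code 0x1506 = 5382 decimal.
V_out = 0 + 5382 × 7.8125e-06 V = 0.0420469 V.
= 42.047 mV.

42.047 mV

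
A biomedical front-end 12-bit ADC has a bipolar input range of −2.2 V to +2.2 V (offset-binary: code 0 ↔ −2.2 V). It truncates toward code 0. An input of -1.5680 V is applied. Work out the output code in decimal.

code 588

LSB = 4.4 V / 4096 = 1.074 mV.
(-1.5680 − (−2.2)) / 0.00107422 = 588.335 LSBs.
Floor → code 588.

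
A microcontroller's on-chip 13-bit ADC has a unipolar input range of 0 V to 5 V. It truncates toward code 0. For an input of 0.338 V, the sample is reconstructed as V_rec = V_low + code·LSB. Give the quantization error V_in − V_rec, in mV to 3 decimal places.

Step size: 5 V ÷ 2^13 = 0.610 mV.
Scaled input = 553.7792 LSBs, so code = 553.
V_rec = 0 + 553·0.000610352 = 0.33752441 V.
Difference: 0.000475586 V → 0.476 mV.

0.476 mV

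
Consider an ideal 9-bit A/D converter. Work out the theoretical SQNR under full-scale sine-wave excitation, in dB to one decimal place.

SNR ≈ 6.02·N + 1.76 dB = 6.02·9 + 1.76 = 55.94 dB.

55.9 dB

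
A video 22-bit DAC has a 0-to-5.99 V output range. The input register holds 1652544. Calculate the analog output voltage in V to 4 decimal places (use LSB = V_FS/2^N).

2.3600 V

LSB = 5.99 V / 2^22 = 1.43 µV.
V_out = 0 + 1652544 × 1.42813e-06 V = 2.36004 V.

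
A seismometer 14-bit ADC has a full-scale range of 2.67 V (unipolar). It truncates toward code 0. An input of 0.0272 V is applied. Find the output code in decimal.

code 166

With 16384 levels over 2.67 V, one step is 162.96 µV.
(0.0272 − 0) / 0.000162964 = 166.908 LSBs.
So the output code is 166.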